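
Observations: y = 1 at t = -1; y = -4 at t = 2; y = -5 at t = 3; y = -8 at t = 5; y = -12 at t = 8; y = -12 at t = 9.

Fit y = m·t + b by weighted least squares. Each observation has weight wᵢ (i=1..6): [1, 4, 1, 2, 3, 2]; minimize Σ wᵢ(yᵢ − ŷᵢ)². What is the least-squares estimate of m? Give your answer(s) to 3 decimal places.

m = -1.297

With design matrix A, AᵀWA = [[430, 62]; [62, 13]] and AᵀWy = [-632, -96]ᵀ.
Δ = 430·13 − 62² = 1746.
m = ((-632)·13 − 62·(-96))/1746 = -1132/873; b = (430·(-96) − 62·(-632))/1746 = -1048/873.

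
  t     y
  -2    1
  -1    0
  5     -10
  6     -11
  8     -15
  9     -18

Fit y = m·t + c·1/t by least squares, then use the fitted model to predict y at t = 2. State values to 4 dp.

From the data, Σt·t = 211, Σt·1/t = 6, Σ1/t·1/t = 174409/129600.
Moment sums: Σt·y = -400, Σ1/t·y = -197/24.
So XᵀX·[m, c]ᵀ = Xᵀy: [[211, 6]; [6, 174409/129600]]·[m, c]ᵀ = [-400, -197/24]ᵀ.
Determinant 211·(174409/129600) − 6² = 32134699/129600.
m = ((-400)·(174409/129600) − 6·(-197/24))/(32134699/129600) = -63380800/32134699; c = (211·(-197/24) − 6·(-400))/(32134699/129600) = 86578200/32134699.
At t = 2: ŷ = (-63380800/32134699)·(2) + (86578200/32134699)·(1/2) = -83472500/32134699.

ŷ = -2.5976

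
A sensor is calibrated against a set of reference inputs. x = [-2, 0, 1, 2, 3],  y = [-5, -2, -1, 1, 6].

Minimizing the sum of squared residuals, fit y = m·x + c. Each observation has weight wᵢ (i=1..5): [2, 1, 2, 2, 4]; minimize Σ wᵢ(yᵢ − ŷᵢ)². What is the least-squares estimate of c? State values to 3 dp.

The normal equations are: 54·m + 14·c = 94;  14·m + 11·c = 12.
Eliminating c: 11·(row 1) − 14·(row 2) gives 398·m = 11·94 − 14·12 = 866, so m = 433/199.
Then c = (12 − 14·(433/199))/11 = -334/199.

c = -1.678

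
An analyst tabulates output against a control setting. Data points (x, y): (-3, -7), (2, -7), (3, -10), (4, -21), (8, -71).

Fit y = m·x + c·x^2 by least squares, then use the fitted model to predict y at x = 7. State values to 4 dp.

ŷ = -55.3202

With design matrix M, MᵀM = [[102, 584]; [584, 4530]] and Mᵀy = [-675, -5061]ᵀ.
Determinant 102·4530 − 584² = 121004.
m = ((-675)·4530 − 584·(-5061))/121004 = -51063/60502; c = (102·(-5061) − 584·(-675))/121004 = -61011/60502.
At x = 7: ŷ = (-51063/60502)·(7) + (-61011/60502)·(49) = -128730/2327.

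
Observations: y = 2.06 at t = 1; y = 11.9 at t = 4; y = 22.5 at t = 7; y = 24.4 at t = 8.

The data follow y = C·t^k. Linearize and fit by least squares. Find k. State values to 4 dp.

Taking logs, ln y = k·ln t + ln C, so regress ln y on ln t.
AᵀA = [[10.0325, 5.4116]; [5.4116, 4]], rhs = [16.1348, 9.5073]ᵀ  (here Σln t = 5.4116, Σ(ln t)² = 10.0325, Σln y = 9.5073, Σln t·ln y = 16.1348).
Slope k = (n·Σln t·ln y − Σln t·Σln y)/(n·Σ(ln t)² − (Σln t)²) = (4·16.1348 − 5.4116·9.5073)/10.8439 = 1.20701; ln C = (Σln y − k·Σln t)/n = 0.74385.

k = 1.2070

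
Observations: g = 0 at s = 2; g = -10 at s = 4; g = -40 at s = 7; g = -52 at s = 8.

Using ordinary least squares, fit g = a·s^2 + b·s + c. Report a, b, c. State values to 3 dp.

a = -0.867, b = -0.093, c = 3.825

Sums needed: Σs^2·s^2 = 6769, Σs^2·s = 927, Σs^2 = 133, Σs·s = 133, Σs = 21, Σ1 = 4.
Right-hand side: Σs^2·g = -5448, Σs·g = -736, Σg = -102.
So XᵀX·[a, b, c]ᵀ = Xᵀg: [[6769, 927, 133]; [927, 133, 21]; [133, 21, 4]]·[a, b, c]ᵀ = [-5448, -736, -102]ᵀ.
Row-reducing yields a = -307/354, b = -11/118, c = 677/177.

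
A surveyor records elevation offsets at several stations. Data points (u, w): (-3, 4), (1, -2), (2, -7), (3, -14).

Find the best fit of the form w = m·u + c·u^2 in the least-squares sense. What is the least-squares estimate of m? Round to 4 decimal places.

m = -2.8370

The normal equations are: 23·m + 9·c = -70;  9·m + 179·c = -120.
Eliminating c: 179·(row 1) − 9·(row 2) gives 4036·m = 179·(-70) − 9·(-120) = -11450, so m = -5725/2018.
Then c = ((-120) − 9·(-5725/2018))/179 = -1065/2018.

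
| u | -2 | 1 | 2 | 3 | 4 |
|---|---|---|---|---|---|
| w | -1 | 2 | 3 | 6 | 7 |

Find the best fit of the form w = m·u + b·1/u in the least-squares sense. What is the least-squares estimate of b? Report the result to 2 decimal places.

The normal system AᵀA·[m, b]ᵀ = Aᵀw is [[34, 5]; [5, 241/144]]·[m, b]ᵀ = [56, 31/4]ᵀ.
det = 34·(241/144) − 5² = 2297/72.
m = (56·(241/144) − 5·(31/4))/(2297/72) = 3958/2297; b = (34·(31/4) − 5·56)/(2297/72) = -1188/2297.

b = -0.52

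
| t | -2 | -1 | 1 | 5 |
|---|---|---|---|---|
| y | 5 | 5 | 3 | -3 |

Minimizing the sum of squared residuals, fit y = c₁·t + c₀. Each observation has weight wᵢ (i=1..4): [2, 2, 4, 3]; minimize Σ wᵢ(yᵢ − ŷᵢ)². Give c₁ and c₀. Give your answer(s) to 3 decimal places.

c₁ = -1.225, c₀ = 3.538

Forming MᵀWM = [[89, 13]; [13, 11]] and MᵀWy = [-63, 23]ᵀ gives MᵀWM·[c₁, c₀]ᵀ = MᵀWy.
Eliminating c₀: 11·(row 1) − 13·(row 2) gives 810·c₁ = 11·(-63) − 13·23 = -992, so c₁ = -496/405.
Then c₀ = (23 − 13·(-496/405))/11 = 1433/405.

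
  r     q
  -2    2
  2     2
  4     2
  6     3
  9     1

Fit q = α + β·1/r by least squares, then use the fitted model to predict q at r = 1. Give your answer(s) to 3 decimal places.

q̂ = 2.091

MᵀM·[α, β]ᵀ = Mᵀq reads: 5·α + (19/36)·β = 10;  (19/36)·α + (781/1296)·β = 10/9.
Eliminating β: (781/1296)·(row 1) − (19/36)·(row 2) gives (443/162)·α = (781/1296)·10 − (19/36)·(10/9) = 1175/216, so α = 3525/1772.
Then β = ((10/9) − (19/36)·(3525/1772))/(781/1296) = 45/443.
At r = 1: q̂ = (3525/1772)·(1) + (45/443)·(1) = 3705/1772.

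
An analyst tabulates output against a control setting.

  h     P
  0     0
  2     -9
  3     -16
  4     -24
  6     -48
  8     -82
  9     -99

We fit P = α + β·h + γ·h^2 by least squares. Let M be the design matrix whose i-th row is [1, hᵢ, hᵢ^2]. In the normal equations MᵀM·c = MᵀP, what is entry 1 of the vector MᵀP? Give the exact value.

-278

Entry 1 ↔ basis 1, so (MᵀP)_{1} = Σᵢ Pᵢ = (1)·(0) + (1)·(-9) + (1)·(-16) + (1)·(-24) + (1)·(-48) + (1)·(-82) + (1)·(-99) = -278.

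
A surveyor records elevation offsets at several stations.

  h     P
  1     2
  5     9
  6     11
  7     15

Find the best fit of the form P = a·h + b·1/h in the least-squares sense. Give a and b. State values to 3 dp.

Normal-equation sums: Σh·h = 111, Σh·1/h = 4, Σ1/h·1/h = 47989/44100.
For MᵀP: Σh·P = 218, Σ1/h·P = 1633/210.
Eliminating b: (47989/44100)·(row 1) − 4·(row 2) gives (1540393/14700)·a = (47989/44100)·218 − 4·(1633/210) = 4544941/22050, so a = 9089882/4621179.
Then b = ((1633/210) − 4·(9089882/4621179))/(47989/44100) = -129990/1540393.

a = 1.967, b = -0.084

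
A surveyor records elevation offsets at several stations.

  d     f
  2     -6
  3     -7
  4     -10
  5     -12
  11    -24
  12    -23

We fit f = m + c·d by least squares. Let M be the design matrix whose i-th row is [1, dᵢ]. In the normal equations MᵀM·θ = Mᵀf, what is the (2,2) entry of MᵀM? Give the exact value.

319

Row 2 ↔ basis d, column 2 ↔ basis d, so (MᵀM)_{2,2} = Σᵢ (d)·(d) = (2)·(2) + (3)·(3) + (4)·(4) + (5)·(5) + (11)·(11) + (12)·(12) = 319.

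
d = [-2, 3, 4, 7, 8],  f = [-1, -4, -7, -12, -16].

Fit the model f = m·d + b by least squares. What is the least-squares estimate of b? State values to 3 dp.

b = -2.194

XᵀX·[m, b]ᵀ = Xᵀf reads: 142·m + 20·b = -250;  20·m + 5·b = -40.
(Σd·d = 142, Σd = 20, Σ1 = 5, Σd·f = -250, Σf = -40.)
Determinant 142·5 − 20² = 310.
m = ((-250)·5 − 20·(-40))/310 = -45/31; b = (142·(-40) − 20·(-250))/310 = -68/31.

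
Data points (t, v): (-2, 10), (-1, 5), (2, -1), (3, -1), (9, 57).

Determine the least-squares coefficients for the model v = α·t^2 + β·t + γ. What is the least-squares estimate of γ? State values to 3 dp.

γ = 0.121

The normal equations are: 6675·α + 755·β + 99·γ = 4649;  755·α + 99·β + 11·γ = 483;  99·α + 11·β + 5·γ = 70.
Solving the 3×3 system (Gaussian elimination) gives α = 4951/4712, β = -252143/80104, γ = 1208/10013.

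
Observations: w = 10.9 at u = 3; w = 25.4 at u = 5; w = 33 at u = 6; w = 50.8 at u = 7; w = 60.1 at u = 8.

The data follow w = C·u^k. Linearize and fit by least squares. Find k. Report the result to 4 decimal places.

k = 1.7596

Linearized form: ln w = k·ln u + ln C. From the 5 transformed points,
Sums: Σln u = 8.5252, Σ(ln u)² = 15.1183, Σln w = 17.1439, Σln u·ln w = 30.2561.
Normal system: [[15.1183, 8.5252]; [8.5252, 5]]·[k, ln C]ᵀ = [30.2561, 17.1439]ᵀ.
Solving (det = 2.9130): k = 1.75959, ln C = 0.42863.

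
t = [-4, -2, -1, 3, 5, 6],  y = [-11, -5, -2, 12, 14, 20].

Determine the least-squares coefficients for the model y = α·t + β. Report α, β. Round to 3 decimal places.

α = 3.010, β = 1.155

Entries of XᵀX: Σt·t = 91, Σt = 7, Σ1 = 6.
For Xᵀy: Σt·y = 282, Σy = 28.
Normal equations: [[91, 7]; [7, 6]]·[α, β]ᵀ = [282, 28]ᵀ.
det = 91·6 − 7² = 497.
α = (282·6 − 7·28)/497 = 1496/497; β = (91·28 − 7·282)/497 = 82/71.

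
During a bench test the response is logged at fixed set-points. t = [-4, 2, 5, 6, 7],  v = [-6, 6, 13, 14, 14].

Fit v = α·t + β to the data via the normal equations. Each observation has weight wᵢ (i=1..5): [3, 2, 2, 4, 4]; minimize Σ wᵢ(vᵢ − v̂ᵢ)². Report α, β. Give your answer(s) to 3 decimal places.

Normal-equation sums: Σwᵢ·t·t = 446, Σwᵢ·t = 54, Σwᵢ·1 = 15.
Moment sums: Σwᵢ·t·v = 954, Σwᵢ·v = 132.
Δ = 446·15 − 54² = 3774.
α = (954·15 − 54·132)/3774 = 1197/629; β = (446·132 − 54·954)/3774 = 1226/629.

α = 1.903, β = 1.949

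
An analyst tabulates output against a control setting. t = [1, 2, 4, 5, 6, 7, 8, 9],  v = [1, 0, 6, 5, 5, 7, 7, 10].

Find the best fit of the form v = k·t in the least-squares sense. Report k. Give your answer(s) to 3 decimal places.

k = 0.996

Forming XᵀX = [[276]] and Xᵀv = [275]ᵀ gives XᵀX·[k]ᵀ = Xᵀv.
Hence k = 275 / 276 ≈ 0.996377.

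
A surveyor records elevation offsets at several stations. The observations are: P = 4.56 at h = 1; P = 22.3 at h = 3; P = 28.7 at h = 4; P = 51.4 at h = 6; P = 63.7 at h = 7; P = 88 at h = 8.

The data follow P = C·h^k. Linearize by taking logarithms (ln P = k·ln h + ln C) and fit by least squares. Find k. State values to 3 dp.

With ln Pᵢ as the transformed response and ln hᵢ as the regressor:
Sums: Σln h = 8.3020, Σ(ln h)² = 14.4498, Σln P = 20.5500, Σln h·ln P = 32.5173.
Normal system: [[14.4498, 8.3020]; [8.3020, 6]]·[k, ln C]ᵀ = [32.5173, 20.5500]ᵀ.
Slope k = (n·Σln h·ln P − Σln h·Σln P)/(n·Σ(ln h)² − (Σln h)²) = (6·32.5173 − 8.3020·20.5500)/17.7753 = 1.37818; ln C = (Σln P − k·Σln h)/n = 1.51805.

k = 1.378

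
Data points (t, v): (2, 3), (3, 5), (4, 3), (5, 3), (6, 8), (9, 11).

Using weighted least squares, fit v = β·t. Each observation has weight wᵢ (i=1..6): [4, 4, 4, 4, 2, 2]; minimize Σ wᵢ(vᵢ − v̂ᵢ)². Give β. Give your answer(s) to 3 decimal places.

β = 1.080

The normal equations are: 450·β = 486.
β = 486/450 = 1.08.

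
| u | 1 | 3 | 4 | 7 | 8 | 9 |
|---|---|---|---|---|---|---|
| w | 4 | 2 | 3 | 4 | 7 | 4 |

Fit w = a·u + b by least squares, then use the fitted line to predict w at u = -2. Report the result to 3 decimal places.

ŵ = 1.919

Setting ∂/∂a … = 0 gives: 220·a + 32·b = 142;  32·a + 6·b = 24.
Eliminating b: 6·(row 1) − 32·(row 2) gives 296·a = 6·142 − 32·24 = 84, so a = 21/74.
Then b = (24 − 32·(21/74))/6 = 92/37.
At u = -2: ŵ = (21/74)·(-2) + (92/37)·(1) = 71/37.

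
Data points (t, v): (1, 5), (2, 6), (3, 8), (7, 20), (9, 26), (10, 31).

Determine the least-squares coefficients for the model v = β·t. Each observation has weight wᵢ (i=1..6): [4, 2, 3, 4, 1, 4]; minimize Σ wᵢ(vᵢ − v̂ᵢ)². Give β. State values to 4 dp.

β = 3.0028

Compute the Gram sums: Σwᵢ·t·t = 716.
Moment sums: Σwᵢ·t·v = 2150.
Hence β = 2150 / 716 ≈ 3.00279.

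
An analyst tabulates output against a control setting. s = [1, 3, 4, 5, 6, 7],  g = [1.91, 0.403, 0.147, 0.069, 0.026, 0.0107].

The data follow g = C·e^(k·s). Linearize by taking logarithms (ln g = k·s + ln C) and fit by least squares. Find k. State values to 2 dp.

k = -0.87

Taking logs, ln g = k·s + ln C, so regress ln g on s.
Sums: Σs = 26.0000, Σ(s)² = 136.0000, Σln g = -13.0399, Σs·ln g = -76.7774.
Normal system: [[136.0000, 26.0000]; [26.0000, 6]]·[k, ln C]ᵀ = [-76.7774, -13.0399]ᵀ.
Δ = 136.0000·6 − (26.0000)² = 140.0000; k = (-76.7774·6 − 26.0000·-13.0399)/140.0000 = -0.86877, ln C = (136.0000·-13.0399 − 26.0000·-76.7774)/140.0000 = 1.59137.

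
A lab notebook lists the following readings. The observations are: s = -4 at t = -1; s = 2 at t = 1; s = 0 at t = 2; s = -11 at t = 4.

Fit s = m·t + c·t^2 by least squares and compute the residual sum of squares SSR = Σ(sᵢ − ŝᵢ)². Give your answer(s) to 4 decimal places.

AᵀA·[m, c]ᵀ = Aᵀs reads: 22·m + 72·c = -38;  72·m + 274·c = -178.
(Σt·t = 22, Σt·t^2 = 72, Σt^2·t^2 = 274, Σt·s = -38, Σt^2·s = -178.)
Determinant 22·274 − 72² = 844.
m = ((-38)·274 − 72·(-178))/844 = 601/211; c = (22·(-178) − 72·(-38))/844 = -295/211.
Residuals: 52/211, 116/211, -22/211, -5/211; SSR = 79/211.

SSR = 0.3744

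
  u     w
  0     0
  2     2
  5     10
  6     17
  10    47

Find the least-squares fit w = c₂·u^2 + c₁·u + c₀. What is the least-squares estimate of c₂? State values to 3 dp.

c₂ = 0.502

The normal equations are: 11937·c₂ + 1349·c₁ + 165·c₀ = 5570;  1349·c₂ + 165·c₁ + 23·c₀ = 626;  165·c₂ + 23·c₁ + 5·c₀ = 76.
(Σu^2·u^2 = 11937, Σu^2·u = 1349, Σu^2 = 165, Σu·u = 165, Σu = 23, Σ1 = 5, Σu^2·w = 5570, Σu·w = 626, Σw = 76.)
Inverting the 3×3 Gram matrix, [c₂, c₁, c₀]ᵀ = [3249/6469, -2177/6469, 1126/6469]ᵀ.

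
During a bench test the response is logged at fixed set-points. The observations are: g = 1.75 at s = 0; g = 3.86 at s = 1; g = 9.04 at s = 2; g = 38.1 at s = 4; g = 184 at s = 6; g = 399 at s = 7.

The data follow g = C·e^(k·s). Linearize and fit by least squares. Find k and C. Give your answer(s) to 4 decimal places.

Let Y = ln g. Fitting Y = k·s + ln C by least squares:
Σs = 20.0000, Σ(s)² = 106.0000, Σln g = 18.9561, Σs·ln g = 93.5272.
Normal system: [[106.0000, 20.0000]; [20.0000, 6]]·[k, ln C]ᵀ = [93.5272, 18.9561]ᵀ.
Δ = 106.0000·6 − (20.0000)² = 236.0000; k = (93.5272·6 − 20.0000·18.9561)/236.0000 = 0.77136, ln C = (106.0000·18.9561 − 20.0000·93.5272)/236.0000 = 0.58813, so C = exp(0.58813) = 1.80061.

k = 0.7714, C = 1.8006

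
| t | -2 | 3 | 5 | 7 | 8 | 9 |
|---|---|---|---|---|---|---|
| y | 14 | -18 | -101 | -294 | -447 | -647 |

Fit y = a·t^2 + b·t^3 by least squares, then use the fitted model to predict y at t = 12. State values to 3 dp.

ŷ = -1580.801

With design matrix M, MᵀM = [[13780, 111960]; [111960, 927652]] and Mᵀy = [-98052, -814592]ᵀ.
det = 13780·927652 − 111960² = 248002960.
a = ((-98052)·927652 − 111960·(-814592))/248002960 = 15224151/15500185; b = (13780·(-814592) − 111960·(-98052))/248002960 = -3089698/3100037.
At t = 12: ŷ = (15224151/15500185)·(144) + (-3089698/3100037)·(1728) = -24502712976/15500185.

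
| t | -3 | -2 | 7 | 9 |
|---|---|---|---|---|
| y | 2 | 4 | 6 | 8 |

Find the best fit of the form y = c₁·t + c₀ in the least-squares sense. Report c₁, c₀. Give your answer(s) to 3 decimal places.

The normal equations are: 143·c₁ + 11·c₀ = 100;  11·c₁ + 4·c₀ = 20.
(Σt·t = 143, Σt = 11, Σ1 = 4, Σt·y = 100, Σy = 20.)
Δ = 143·4 − 11² = 451.
c₁ = (100·4 − 11·20)/451 = 180/451; c₀ = (143·20 − 11·100)/451 = 160/41.

c₁ = 0.399, c₀ = 3.902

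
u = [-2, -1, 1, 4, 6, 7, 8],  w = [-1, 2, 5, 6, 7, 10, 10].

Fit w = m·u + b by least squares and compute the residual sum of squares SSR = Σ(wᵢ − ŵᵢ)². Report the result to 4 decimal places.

SSR = 7.3593

Entries of XᵀX: Σu·u = 171, Σu = 23, Σ1 = 7.
For Xᵀw: Σu·w = 221, Σw = 39.
Eliminating b: 7·(row 1) − 23·(row 2) gives 668·m = 7·221 − 23·39 = 650, so m = 325/334.
Then b = (39 − 23·(325/334))/7 = 793/334.
Residuals: -477/334, 100/167, 276/167, -89/334, -405/334, 136/167, -53/334; SSR = 1229/167.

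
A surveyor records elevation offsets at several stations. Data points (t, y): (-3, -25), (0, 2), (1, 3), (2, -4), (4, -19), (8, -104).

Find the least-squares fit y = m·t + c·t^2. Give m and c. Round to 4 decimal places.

m = 2.6874, c = -1.9545

Forming XᵀX = [[94, 558]; [558, 4450]] and Xᵀy = [-838, -7198]ᵀ gives XᵀX·[m, c]ᵀ = Xᵀy.
Eliminating c: 4450·(row 1) − 558·(row 2) gives 106936·m = 4450·(-838) − 558·(-7198) = 287384, so m = 35923/13367.
Then c = ((-7198) − 558·(35923/13367))/4450 = -26126/13367.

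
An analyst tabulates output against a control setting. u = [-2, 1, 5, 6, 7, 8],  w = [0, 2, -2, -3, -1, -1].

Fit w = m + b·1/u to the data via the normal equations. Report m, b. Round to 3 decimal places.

m = -1.128, b = 1.560

Normal-equation sums: Σ1 = 6, Σ1/u = 953/840, Σ1/u·1/u = 955249/705600.
For Mᵀw: Σw = -5, Σ1/u·w = 233/280.
det = 6·(955249/705600) − (953/840)² = 964657/141120.
m = ((-5)·(955249/705600) − (953/840)·(233/280))/(964657/141120) = -5442392/4823285; b = (6·(233/280) − (953/840)·(-5))/(964657/141120) = 1505112/964657.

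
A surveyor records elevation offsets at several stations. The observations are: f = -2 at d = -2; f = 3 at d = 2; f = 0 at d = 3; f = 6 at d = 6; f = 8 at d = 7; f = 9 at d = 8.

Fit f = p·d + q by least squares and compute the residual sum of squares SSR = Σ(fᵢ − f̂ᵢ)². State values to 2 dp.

Entries of MᵀM: Σd·d = 166, Σd = 24, Σ1 = 6.
Moment sums: Σd·f = 174, Σf = 24.
Δ = 166·6 − 24² = 420.
p = (174·6 − 24·24)/420 = 39/35; q = (166·24 − 24·174)/420 = -16/35.
Residuals: 24/35, 43/35, -101/35, -8/35, 23/35, 19/35; SSR = 388/35.

SSR = 11.09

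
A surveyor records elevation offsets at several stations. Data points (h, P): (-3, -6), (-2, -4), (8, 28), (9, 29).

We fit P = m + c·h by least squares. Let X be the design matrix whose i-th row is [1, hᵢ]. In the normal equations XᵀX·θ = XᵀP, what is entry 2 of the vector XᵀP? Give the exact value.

Entry 2 ↔ basis h, so (XᵀP)_{2} = Σᵢ (h)·Pᵢ = (-3)·(-6) + (-2)·(-4) + (8)·(28) + (9)·(29) = 511.

511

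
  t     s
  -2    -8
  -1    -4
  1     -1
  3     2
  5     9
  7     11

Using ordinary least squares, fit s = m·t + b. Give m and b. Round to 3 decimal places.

m = 2.096, b = -3.041

Normal-equation sums: Σt·t = 89, Σt = 13, Σ1 = 6.
Moment sums: Σt·s = 147, Σs = 9.
So XᵀX·[m, b]ᵀ = Xᵀs: [[89, 13]; [13, 6]]·[m, b]ᵀ = [147, 9]ᵀ.
Eliminating b: 6·(row 1) − 13·(row 2) gives 365·m = 6·147 − 13·9 = 765, so m = 153/73.
Then b = (9 − 13·(153/73))/6 = -222/73.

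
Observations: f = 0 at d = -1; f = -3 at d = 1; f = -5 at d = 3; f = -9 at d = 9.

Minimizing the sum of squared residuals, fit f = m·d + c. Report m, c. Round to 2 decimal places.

Normal-equation sums: Σd·d = 92, Σd = 12, Σ1 = 4.
For Xᵀf: Σd·f = -99, Σf = -17.
Normal equations: [[92, 12]; [12, 4]]·[m, c]ᵀ = [-99, -17]ᵀ.
Eliminating c: 4·(row 1) − 12·(row 2) gives 224·m = 4·(-99) − 12·(-17) = -192, so m = -6/7.
Then c = ((-17) − 12·(-6/7))/4 = -47/28.

m = -0.86, c = -1.68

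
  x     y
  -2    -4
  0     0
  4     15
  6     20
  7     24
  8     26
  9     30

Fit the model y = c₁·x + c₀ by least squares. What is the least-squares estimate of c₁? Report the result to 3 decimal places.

c₁ = 3.149

Sums needed: Σx·x = 250, Σx = 32, Σ1 = 7.
For Aᵀy: Σx·y = 834, Σy = 111.
Normal equations: [[250, 32]; [32, 7]]·[c₁, c₀]ᵀ = [834, 111]ᵀ.
Determinant 250·7 − 32² = 726.
c₁ = (834·7 − 32·111)/726 = 381/121; c₀ = (250·111 − 32·834)/726 = 177/121.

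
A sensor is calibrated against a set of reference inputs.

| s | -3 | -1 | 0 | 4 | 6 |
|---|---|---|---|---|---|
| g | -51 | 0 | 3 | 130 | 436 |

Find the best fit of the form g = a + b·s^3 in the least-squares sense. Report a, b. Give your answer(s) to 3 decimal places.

a = 2.536, b = 2.005

AᵀA·[a, b]ᵀ = Aᵀg reads: 5·a + 252·b = 518;  252·a + 51482·b = 103873.
(Σ1 = 5, Σs^3 = 252, Σs^3·s^3 = 51482, Σg = 518, Σs^3·g = 103873.)
Determinant 5·51482 − 252² = 193906.
a = (518·51482 − 252·103873)/193906 = 245840/96953; b = (5·103873 − 252·518)/193906 = 388829/193906.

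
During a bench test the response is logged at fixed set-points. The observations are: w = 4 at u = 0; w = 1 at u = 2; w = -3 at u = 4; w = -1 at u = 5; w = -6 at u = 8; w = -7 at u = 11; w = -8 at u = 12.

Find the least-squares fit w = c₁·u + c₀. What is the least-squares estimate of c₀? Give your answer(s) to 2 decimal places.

Setting ∂/∂c₁ … = 0 gives: 374·c₁ + 42·c₀ = -236;  42·c₁ + 7·c₀ = -20.
(Σu·u = 374, Σu = 42, Σ1 = 7, Σu·w = -236, Σw = -20.)
det = 374·7 − 42² = 854.
c₁ = ((-236)·7 − 42·(-20))/854 = -58/61; c₀ = (374·(-20) − 42·(-236))/854 = 1216/427.

c₀ = 2.85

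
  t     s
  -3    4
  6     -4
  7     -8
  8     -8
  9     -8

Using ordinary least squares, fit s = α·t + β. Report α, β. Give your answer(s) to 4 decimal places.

α = -1.0558, β = 0.9013

Normal-equation sums: Σt·t = 239, Σt = 27, Σ1 = 5.
For Aᵀs: Σt·s = -228, Σs = -24.
Δ = 239·5 − 27² = 466.
α = ((-228)·5 − 27·(-24))/466 = -246/233; β = (239·(-24) − 27·(-228))/466 = 210/233.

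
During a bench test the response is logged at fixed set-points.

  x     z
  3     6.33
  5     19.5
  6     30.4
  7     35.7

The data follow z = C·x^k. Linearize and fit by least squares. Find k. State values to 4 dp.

k = 2.1094

Linearized form: ln z = k·ln x + ln C. From the 4 transformed points,
Sums: Σln x = 6.4457, Σ(ln x)² = 10.7942, Σln z = 11.8053, Σln x·ln z = 19.8827.
Normal system: [[10.7942, 6.4457]; [6.4457, 4]]·[k, ln C]ᵀ = [19.8827, 11.8053]ᵀ.
Slope k = (n·Σln x·ln z − Σln x·Σln z)/(n·Σ(ln x)² − (Σln x)²) = (4·19.8827 − 6.4457·11.8053)/1.6295 = 2.10938; ln C = (Σln z − k·Σln x)/n = -0.44779.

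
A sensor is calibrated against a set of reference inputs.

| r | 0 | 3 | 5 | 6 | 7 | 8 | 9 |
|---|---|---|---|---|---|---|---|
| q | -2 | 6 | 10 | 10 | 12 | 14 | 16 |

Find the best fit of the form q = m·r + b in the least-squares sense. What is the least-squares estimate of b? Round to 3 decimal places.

b = -0.891

From the data, Σr·r = 264, Σr = 38, Σ1 = 7.
Right-hand side: Σr·q = 468, Σq = 66.
XᵀX·[m, b]ᵀ = Xᵀq becomes [[264, 38]; [38, 7]]·[m, b]ᵀ = [468, 66]ᵀ.
det = 264·7 − 38² = 404.
m = (468·7 − 38·66)/404 = 192/101; b = (264·66 − 38·468)/404 = -90/101.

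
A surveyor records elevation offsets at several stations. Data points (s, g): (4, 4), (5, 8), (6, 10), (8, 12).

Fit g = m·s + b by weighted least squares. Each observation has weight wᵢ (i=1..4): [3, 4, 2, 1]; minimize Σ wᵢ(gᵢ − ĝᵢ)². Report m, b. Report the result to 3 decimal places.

Forming AᵀWA = [[284, 52]; [52, 10]] and AᵀWg = [424, 76]ᵀ gives AᵀWA·[m, b]ᵀ = AᵀWg.
Δ = 284·10 − 52² = 136.
m = (424·10 − 52·76)/136 = 36/17; b = (284·76 − 52·424)/136 = -58/17.

m = 2.118, b = -3.412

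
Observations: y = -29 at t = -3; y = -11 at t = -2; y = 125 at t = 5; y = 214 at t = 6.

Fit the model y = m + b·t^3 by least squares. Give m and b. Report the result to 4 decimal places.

m = -2.1001, b = 1.0046

Sums needed: Σ1 = 4, Σt^3 = 306, Σt^3·t^3 = 63074.
For Aᵀy: Σy = 299, Σt^3·y = 62720.
Normal equations: [[4, 306]; [306, 63074]]·[m, b]ᵀ = [299, 62720]ᵀ.
Determinant 4·63074 − 306² = 158660.
m = (299·63074 − 306·62720)/158660 = -166597/79330; b = (4·62720 − 306·299)/158660 = 79693/79330.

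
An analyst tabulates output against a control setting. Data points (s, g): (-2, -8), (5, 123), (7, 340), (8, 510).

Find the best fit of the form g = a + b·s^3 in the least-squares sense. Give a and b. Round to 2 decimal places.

With design matrix X, XᵀX = [[4, 972]; [972, 395482]] and Xᵀg = [965, 393179]ᵀ.
Eliminating b: 395482·(row 1) − 972·(row 2) gives 637144·a = 395482·965 − 972·393179 = -529858, so a = -264929/318572.
Then b = (393179 − 972·(-264929/318572))/395482 = 79342/79643.

a = -0.83, b = 1.00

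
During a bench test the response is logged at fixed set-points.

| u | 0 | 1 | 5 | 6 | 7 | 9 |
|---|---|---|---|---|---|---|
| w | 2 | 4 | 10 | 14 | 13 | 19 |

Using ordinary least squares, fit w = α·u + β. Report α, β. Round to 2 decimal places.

Normal-equation sums: Σu·u = 192, Σu = 28, Σ1 = 6.
Moment sums: Σu·w = 400, Σw = 62.
det = 192·6 − 28² = 368.
α = (400·6 − 28·62)/368 = 83/46; β = (192·62 − 28·400)/368 = 44/23.

α = 1.80, β = 1.91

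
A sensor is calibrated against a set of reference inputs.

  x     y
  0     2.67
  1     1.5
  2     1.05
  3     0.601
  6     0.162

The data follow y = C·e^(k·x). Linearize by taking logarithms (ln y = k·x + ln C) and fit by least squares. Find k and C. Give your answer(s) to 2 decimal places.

k = -0.46, C = 2.54

Linearized form: ln y = k·x + ln C. From the 5 transformed points,
Σx = 12.0000, Σ(x)² = 50.0000, Σln y = -0.8930, Σx·ln y = -11.9454.
Equations: 50.0000·k + 12.0000·ln C = -11.9454;  12.0000·k + 5·ln C = -0.8930.
Slope k = (n·Σx·ln y − Σx·Σln y)/(n·Σ(x)² − (Σx)²) = (5·-11.9454 − 12.0000·-0.8930)/106.0000 = -0.46237; ln C = (Σln y − k·Σx)/n = 0.93109, so C = exp(0.93109) = 2.53727.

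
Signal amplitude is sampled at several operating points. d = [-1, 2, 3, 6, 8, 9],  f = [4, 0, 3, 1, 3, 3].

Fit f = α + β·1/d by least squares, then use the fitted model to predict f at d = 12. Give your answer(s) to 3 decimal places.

From the data, Σ1 = 6, Σ1/d = 17/72, Σ1/d·1/d = 7345/5184.
Moment sums: Σf = 14, Σ1/d·f = -17/8.
Normal equations: [[6, 17/72]; [17/72, 7345/5184]]·[α, β]ᵀ = [14, -17/8]ᵀ.
Determinant 6·(7345/5184) − (17/72)² = 43781/5184.
α = (14·(7345/5184) − (17/72)·(-17/8))/(43781/5184) = 105431/43781; β = (6·(-17/8) − (17/72)·14)/(43781/5184) = -83232/43781.
At d = 12: f̂ = (105431/43781)·(1) + (-83232/43781)·(1/12) = 98495/43781.

f̂ = 2.250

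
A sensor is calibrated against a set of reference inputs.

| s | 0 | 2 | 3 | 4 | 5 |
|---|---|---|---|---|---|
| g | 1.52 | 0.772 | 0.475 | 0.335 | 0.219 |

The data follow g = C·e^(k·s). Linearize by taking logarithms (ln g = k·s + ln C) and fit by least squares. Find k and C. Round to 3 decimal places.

k = -0.390, C = 1.571

Let Y = ln g. Fitting Y = k·s + ln C by least squares:
Σs = 14.0000, Σ(s)² = 54.0000, Σln g = -3.1968, Σs·ln g = -14.7188.
Equations: 54.0000·k + 14.0000·ln C = -14.7188;  14.0000·k + 5·ln C = -3.1968.
Slope k = (n·Σs·ln g − Σs·Σln g)/(n·Σ(s)² − (Σs)²) = (5·-14.7188 − 14.0000·-3.1968)/74.0000 = -0.38971; ln C = (Σln g − k·Σs)/n = 0.45183, so C = exp(0.45183) = 1.57118.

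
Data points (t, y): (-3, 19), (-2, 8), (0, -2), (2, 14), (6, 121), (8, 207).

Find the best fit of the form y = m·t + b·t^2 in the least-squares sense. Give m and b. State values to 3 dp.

From the data, Σt·t = 117, Σt·t^2 = 701, Σt^2·t^2 = 5505.
And Σt·y = 2337, Σt^2·y = 17863.
MᵀM·[m, b]ᵀ = Mᵀy becomes [[117, 701]; [701, 5505]]·[m, b]ᵀ = [2337, 17863]ᵀ.
Eliminating b: 5505·(row 1) − 701·(row 2) gives 152684·m = 5505·2337 − 701·17863 = 343222, so m = 171611/76342.
Then b = (17863 − 701·(171611/76342))/5505 = 225867/76342.

m = 2.248, b = 2.959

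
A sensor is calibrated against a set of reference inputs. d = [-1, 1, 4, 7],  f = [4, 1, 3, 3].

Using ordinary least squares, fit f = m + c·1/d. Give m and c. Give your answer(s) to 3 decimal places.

m = 2.889, c = -1.419

The normal equations are: 4·m + (11/28)·c = 11;  (11/28)·m + (1633/784)·c = -51/28.
(Σ1 = 4, Σ1/d = 11/28, Σ1/d·1/d = 1633/784, Σf = 11, Σ1/d·f = -51/28.)
Eliminating c: (1633/784)·(row 1) − (11/28)·(row 2) gives (6411/784)·m = (1633/784)·11 − (11/28)·(-51/28) = 4631/196, so m = 18524/6411.
Then c = ((-51/28) − (11/28)·(18524/6411))/(1633/784) = -9100/6411.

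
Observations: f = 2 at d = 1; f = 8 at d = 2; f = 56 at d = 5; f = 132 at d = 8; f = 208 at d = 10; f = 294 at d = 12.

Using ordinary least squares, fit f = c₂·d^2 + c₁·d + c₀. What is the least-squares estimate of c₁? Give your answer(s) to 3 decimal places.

c₁ = 1.701

The normal equations are: 35474·c₂ + 3374·c₁ + 338·c₀ = 73018;  3374·c₂ + 338·c₁ + 38·c₀ = 6962;  338·c₂ + 38·c₁ + 6·c₀ = 700.
(Σd^2·d^2 = 35474, Σd^2·d = 3374, Σd^2 = 338, Σd·d = 338, Σd = 38, Σ1 = 6, Σd^2·f = 73018, Σd·f = 6962, Σf = 700.)
Row-reducing yields c₂ = 14083/7350, c₁ = 250/147, c₀ = -5003/2450.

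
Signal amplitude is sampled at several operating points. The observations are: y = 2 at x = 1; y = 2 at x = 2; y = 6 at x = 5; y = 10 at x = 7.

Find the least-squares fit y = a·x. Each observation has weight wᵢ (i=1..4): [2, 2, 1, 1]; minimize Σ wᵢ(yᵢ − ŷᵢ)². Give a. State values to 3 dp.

a = 1.333

Entries of MᵀWM: Σwᵢ·x·x = 84.
And Σwᵢ·x·y = 112.
So MᵀWM·[a]ᵀ = MᵀWy: [[84]]·[a]ᵀ = [112]ᵀ.
Hence a = 112 / 84 ≈ 1.33333.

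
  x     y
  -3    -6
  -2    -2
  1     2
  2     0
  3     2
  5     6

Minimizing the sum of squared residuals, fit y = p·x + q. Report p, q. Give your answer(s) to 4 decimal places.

p = 1.2609, q = -0.9275

The normal equations are: 52·p + 6·q = 60;  6·p + 6·q = 2.
Δ = 52·6 − 6² = 276.
p = (60·6 − 6·2)/276 = 29/23; q = (52·2 − 6·60)/276 = -64/69.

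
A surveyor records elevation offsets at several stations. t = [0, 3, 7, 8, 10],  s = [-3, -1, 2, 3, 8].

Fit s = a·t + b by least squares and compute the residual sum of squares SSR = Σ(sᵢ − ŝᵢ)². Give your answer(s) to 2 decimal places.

Sums needed: Σt·t = 222, Σt = 28, Σ1 = 5.
And Σt·s = 115, Σs = 9.
Normal equations: [[222, 28]; [28, 5]]·[a, b]ᵀ = [115, 9]ᵀ.
Eliminating b: 5·(row 1) − 28·(row 2) gives 326·a = 5·115 − 28·9 = 323, so a = 323/326.
Then b = (9 − 28·(323/326))/5 = -611/163.
Residuals: 122/163, -73/326, -387/326, -192/163, 300/163; SSR = 2215/326.

SSR = 6.79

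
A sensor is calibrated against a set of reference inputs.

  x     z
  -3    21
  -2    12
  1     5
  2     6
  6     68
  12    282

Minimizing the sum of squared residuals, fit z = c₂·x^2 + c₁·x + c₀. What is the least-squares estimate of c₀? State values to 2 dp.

c₀ = 1.34

Setting ∂/∂c₂ … = 0 gives: 22146·c₂ + 1918·c₁ + 198·c₀ = 43322;  1918·c₂ + 198·c₁ + 16·c₀ = 3722;  198·c₂ + 16·c₁ + 6·c₀ = 394.
(Σx^2·x^2 = 22146, Σx^2·x = 1918, Σx^2 = 198, Σx·x = 198, Σx = 16, Σ1 = 6, Σx^2·z = 43322, Σx·z = 3722, Σz = 394.)
Inverting the 3×3 Gram matrix, [c₂, c₁, c₀]ᵀ = [747415/369723, -109986/123241, 493670/369723]ᵀ.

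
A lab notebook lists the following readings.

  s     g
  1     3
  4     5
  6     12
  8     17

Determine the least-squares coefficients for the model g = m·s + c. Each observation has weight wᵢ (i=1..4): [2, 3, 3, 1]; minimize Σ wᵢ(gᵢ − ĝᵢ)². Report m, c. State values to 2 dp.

Entries of XᵀWX: Σwᵢ·s·s = 222, Σwᵢ·s = 40, Σwᵢ·1 = 9.
Right-hand side: Σwᵢ·s·g = 418, Σwᵢ·g = 74.
Normal equations: [[222, 40]; [40, 9]]·[m, c]ᵀ = [418, 74]ᵀ.
Eliminating c: 9·(row 1) − 40·(row 2) gives 398·m = 9·418 − 40·74 = 802, so m = 401/199.
Then c = (74 − 40·(401/199))/9 = -146/199.

m = 2.02, c = -0.73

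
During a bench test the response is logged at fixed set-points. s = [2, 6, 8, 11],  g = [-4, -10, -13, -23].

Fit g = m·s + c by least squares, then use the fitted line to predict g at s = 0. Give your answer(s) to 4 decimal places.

ĝ = 1.3158

Entries of AᵀA: Σs·s = 225, Σs = 27, Σ1 = 4.
And Σs·g = -425, Σg = -50.
So AᵀA·[m, c]ᵀ = Aᵀg: [[225, 27]; [27, 4]]·[m, c]ᵀ = [-425, -50]ᵀ.
Eliminating c: 4·(row 1) − 27·(row 2) gives 171·m = 4·(-425) − 27·(-50) = -350, so m = -350/171.
Then c = ((-50) − 27·(-350/171))/4 = 25/19.
At s = 0: ĝ = (-350/171)·(0) + (25/19)·(1) = 25/19.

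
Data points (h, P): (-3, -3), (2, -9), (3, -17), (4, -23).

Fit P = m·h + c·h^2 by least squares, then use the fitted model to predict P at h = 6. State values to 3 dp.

P̂ = -48.501

Normal-equation sums: Σh·h = 38, Σh·h^2 = 72, Σh^2·h^2 = 434.
For XᵀP: Σh·P = -152, Σh^2·P = -584.
Normal equations: [[38, 72]; [72, 434]]·[m, c]ᵀ = [-152, -584]ᵀ.
Determinant 38·434 − 72² = 11308.
m = ((-152)·434 − 72·(-584))/11308 = -5980/2827; c = (38·(-584) − 72·(-152))/11308 = -2812/2827.
At h = 6: P̂ = (-5980/2827)·(6) + (-2812/2827)·(36) = -137112/2827.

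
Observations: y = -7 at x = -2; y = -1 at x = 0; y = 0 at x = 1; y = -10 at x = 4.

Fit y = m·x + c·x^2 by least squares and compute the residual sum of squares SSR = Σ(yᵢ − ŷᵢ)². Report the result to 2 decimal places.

AᵀA·[m, c]ᵀ = Aᵀy reads: 21·m + 57·c = -26;  57·m + 273·c = -188.
(Σx·x = 21, Σx·x^2 = 57, Σx^2·x^2 = 273, Σx·y = -26, Σx^2·y = -188.)
Determinant 21·273 − 57² = 2484.
m = ((-26)·273 − 57·(-188))/2484 = 67/46; c = (21·(-188) − 57·(-26))/2484 = -137/138.
Residuals: -8/69, -1, -32/69, 4/69; SSR = 85/69.

SSR = 1.23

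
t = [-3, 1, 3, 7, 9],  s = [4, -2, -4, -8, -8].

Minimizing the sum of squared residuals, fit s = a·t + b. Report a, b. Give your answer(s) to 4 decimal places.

a = -1.0175, b = -0.1404

From the data, Σt·t = 149, Σt = 17, Σ1 = 5.
Moment sums: Σt·s = -154, Σs = -18.
Δ = 149·5 − 17² = 456.
a = ((-154)·5 − 17·(-18))/456 = -58/57; b = (149·(-18) − 17·(-154))/456 = -8/57.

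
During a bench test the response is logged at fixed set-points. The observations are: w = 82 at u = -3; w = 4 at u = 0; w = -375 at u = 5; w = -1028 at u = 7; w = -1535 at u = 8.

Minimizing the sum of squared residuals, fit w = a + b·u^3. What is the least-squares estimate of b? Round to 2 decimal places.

b = -3.00

The normal equations are: 5·a + 953·b = -2852;  953·a + 396147·b = -1187613.
(Σ1 = 5, Σu^3 = 953, Σu^3·u^3 = 396147, Σw = -2852, Σu^3·w = -1187613.)
Δ = 5·396147 − 953² = 1072526.
a = ((-2852)·396147 − 953·(-1187613))/1072526 = 1983945/1072526; b = (5·(-1187613) − 953·(-2852))/1072526 = -3220109/1072526.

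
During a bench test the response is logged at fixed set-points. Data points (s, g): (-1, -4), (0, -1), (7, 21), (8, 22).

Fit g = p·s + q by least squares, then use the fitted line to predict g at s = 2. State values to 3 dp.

Setting ∂/∂p … = 0 gives: 114·p + 14·q = 327;  14·p + 4·q = 38.
Δ = 114·4 − 14² = 260.
p = (327·4 − 14·38)/260 = 194/65; q = (114·38 − 14·327)/260 = -123/130.
At s = 2: ĝ = (194/65)·(2) + (-123/130)·(1) = 653/130.

ĝ = 5.023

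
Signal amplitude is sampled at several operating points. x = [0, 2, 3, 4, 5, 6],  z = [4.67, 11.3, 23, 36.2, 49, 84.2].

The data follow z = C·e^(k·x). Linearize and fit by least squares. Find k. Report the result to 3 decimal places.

k = 0.484

Taking logs, ln z = k·x + ln C, so regress ln z on x.
AᵀA = [[90.0000, 20.0000]; [20.0000, 6]], rhs = [74.6706, 19.0155]ᵀ  (here Σx = 20.0000, Σ(x)² = 90.0000, Σln z = 19.0155, Σx·ln z = 74.6706).
Solving (det = 140.0000): k = 0.48366, ln C = 1.55704.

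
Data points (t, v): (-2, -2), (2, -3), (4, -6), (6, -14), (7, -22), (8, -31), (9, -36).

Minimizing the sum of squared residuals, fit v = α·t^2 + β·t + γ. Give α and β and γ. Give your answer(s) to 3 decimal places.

With design matrix X, XᵀX = [[14642, 1864, 254]; [1864, 254, 34]; [254, 34, 7]] and Xᵀv = [-6598, -836, -114]ᵀ.
Row-reducing yields α = -23797/49483, β = 11598/49483, γ = 1292/49483.

α = -0.481, β = 0.234, γ = 0.026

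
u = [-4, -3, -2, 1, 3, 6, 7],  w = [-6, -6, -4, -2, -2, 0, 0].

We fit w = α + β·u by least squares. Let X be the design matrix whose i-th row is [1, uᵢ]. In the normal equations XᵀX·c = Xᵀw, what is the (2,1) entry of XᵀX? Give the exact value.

Row 2 ↔ basis u, column 1 ↔ basis 1, so (XᵀX)_{2,1} = Σᵢ u = (-4)·(1) + (-3)·(1) + (-2)·(1) + (1)·(1) + (3)·(1) + (6)·(1) + (7)·(1) = 8.

8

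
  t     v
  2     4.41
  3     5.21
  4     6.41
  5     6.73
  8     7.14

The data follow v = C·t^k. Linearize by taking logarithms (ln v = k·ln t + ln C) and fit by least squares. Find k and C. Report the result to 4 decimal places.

k = 0.3652, C = 3.5658

Linearized form: ln v = k·ln t + ln C. From the 5 transformed points,
Σln t = 6.8669, Σ(ln t)² = 10.5236, Σln v = 8.8646, Σln t·ln v = 12.5735.
Equations: 10.5236·k + 6.8669·ln C = 12.5735;  6.8669·k + 5·ln C = 8.8646.
Slope k = (n·Σln t·ln v − Σln t·Σln v)/(n·Σ(ln t)² − (Σln t)²) = (5·12.5735 − 6.8669·8.8646)/5.4631 = 0.36518; ln C = (Σln v − k·Σln t)/n = 1.27139, so C = exp(1.27139) = 3.56580.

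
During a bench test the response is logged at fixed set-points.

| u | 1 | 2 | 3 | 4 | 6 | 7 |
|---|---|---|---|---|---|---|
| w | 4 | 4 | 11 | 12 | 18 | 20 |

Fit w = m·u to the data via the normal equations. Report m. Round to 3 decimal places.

The normal equations are: 115·m = 341.
(Σu·u = 115, Σu·w = 341.)
m = 341/115 = 2.96522.

m = 2.965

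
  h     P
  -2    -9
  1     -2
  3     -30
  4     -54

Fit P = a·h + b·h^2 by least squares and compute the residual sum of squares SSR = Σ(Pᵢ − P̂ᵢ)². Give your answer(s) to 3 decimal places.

Setting ∂/∂a … = 0 gives: 30·a + 84·b = -290;  84·a + 354·b = -1172.
(Σh·h = 30, Σh·h^2 = 84, Σh^2·h^2 = 354, Σh·P = -290, Σh^2·P = -1172.)
Determinant 30·354 − 84² = 3564.
a = ((-290)·354 − 84·(-1172))/3564 = -13/11; b = (30·(-1172) − 84·(-290))/3564 = -100/33.
Residuals: 25/33, 73/33, 9/11, -26/33; SSR = 223/33.

SSR = 6.758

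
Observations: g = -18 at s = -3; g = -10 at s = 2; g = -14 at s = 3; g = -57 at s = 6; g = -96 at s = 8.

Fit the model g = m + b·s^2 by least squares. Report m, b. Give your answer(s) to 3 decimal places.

The normal equations are: 5·m + 122·b = -195;  122·m + 5570·b = -8524.
Determinant 5·5570 − 122² = 12966.
m = ((-195)·5570 − 122·(-8524))/12966 = -23111/6483; b = (5·(-8524) − 122·(-195))/12966 = -9415/6483.

m = -3.565, b = -1.452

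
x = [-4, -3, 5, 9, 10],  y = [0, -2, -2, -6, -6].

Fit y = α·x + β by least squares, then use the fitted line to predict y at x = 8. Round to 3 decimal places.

ŷ = -4.889

Forming MᵀM = [[231, 17]; [17, 5]] and Mᵀy = [-118, -16]ᵀ gives MᵀM·[α, β]ᵀ = Mᵀy.
Δ = 231·5 − 17² = 866.
α = ((-118)·5 − 17·(-16))/866 = -159/433; β = (231·(-16) − 17·(-118))/866 = -845/433.
At x = 8: ŷ = (-159/433)·(8) + (-845/433)·(1) = -2117/433.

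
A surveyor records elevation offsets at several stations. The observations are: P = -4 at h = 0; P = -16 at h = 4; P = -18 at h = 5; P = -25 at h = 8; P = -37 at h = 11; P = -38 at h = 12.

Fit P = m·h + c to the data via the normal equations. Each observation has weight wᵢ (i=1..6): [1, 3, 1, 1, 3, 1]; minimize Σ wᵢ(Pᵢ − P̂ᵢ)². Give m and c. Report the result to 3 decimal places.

Entries of AᵀWA: Σwᵢ·h·h = 644, Σwᵢ·h = 70, Σwᵢ·1 = 10.
Right-hand side: Σwᵢ·h·P = -2159, Σwᵢ·P = -244.
So AᵀWA·[m, c]ᵀ = AᵀWP: [[644, 70]; [70, 10]]·[m, c]ᵀ = [-2159, -244]ᵀ.
det = 644·10 − 70² = 1540.
m = ((-2159)·10 − 70·(-244))/1540 = -41/14; c = (644·(-244) − 70·(-2159))/1540 = -39/10.

m = -2.929, c = -3.900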